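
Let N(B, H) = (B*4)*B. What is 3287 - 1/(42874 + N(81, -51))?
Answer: 227190865/69118 ≈ 3287.0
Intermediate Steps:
N(B, H) = 4*B² (N(B, H) = (4*B)*B = 4*B²)
3287 - 1/(42874 + N(81, -51)) = 3287 - 1/(42874 + 4*81²) = 3287 - 1/(42874 + 4*6561) = 3287 - 1/(42874 + 26244) = 3287 - 1/69118 = 227190865/69118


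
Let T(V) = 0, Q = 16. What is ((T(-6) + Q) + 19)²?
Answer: 1225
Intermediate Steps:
((T(-6) + Q) + 19)² = ((0 + 16) + 19)² = (16 + 19)² = 35² = 1225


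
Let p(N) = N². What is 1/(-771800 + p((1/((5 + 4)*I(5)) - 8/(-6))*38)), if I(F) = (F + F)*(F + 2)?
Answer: -99225/76326526559 ≈ -1.3000e-6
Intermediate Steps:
I(F) = 2*F*(2 + F) (I(F) = (2*F)*(2 + F) = 2*F*(2 + F))
1/(-771800 + p((1/((5 + 4)*I(5)) - 8/(-6))*38)) = 1/(-771800 + ((1/((5 + 4)*((2*5*(2 + 5)))) - 8/(-6))*38)²) = 1/(-771800 + ((1/(9*((2*5*7))) - 8*(-⅙))*38)²) = 1/(-771800 + (((⅑)/70 + 4/3)*38)²) = 1/(-771800 + (((⅑)*(1/70) + 4/3)*38)²) = 1/(-771800 + ((1/630 + 4/3)*38)²) = 1/(-771800 + ((841/630)*38)²) = 1/(-771800 + (15979/315)²) = 1/(-771800 + 255328441/99225) = 1/(-76326526559/99225) = -99225/76326526559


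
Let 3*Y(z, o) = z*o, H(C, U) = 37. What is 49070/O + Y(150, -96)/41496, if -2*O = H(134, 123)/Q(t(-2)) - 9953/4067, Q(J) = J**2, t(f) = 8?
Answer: 44166627306680/841180977 ≈ 52506.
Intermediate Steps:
Y(z, o) = o*z/3 (Y(z, o) = (z*o)/3 = (o*z)/3 = o*z/3)
O = 486513/520576 (O = -(37/(8**2) - 9953/4067)/2 = -(37/64 - 9953*1/4067)/2 = -(37*(1/64) - 9953/4067)/2 = -(37/64 - 9953/4067)/2 = -1/2*(-486513/260288) = 486513/520576 ≈ 0.93457)
49070/O + Y(150, -96)/41496 = 49070/(486513/520576) + ((1/3)*(-96)*150)/41496 = 49070*(520576/486513) - 4800*1/41496 = 25544664320/486513 - 200/1729 = 44166627306680/841180977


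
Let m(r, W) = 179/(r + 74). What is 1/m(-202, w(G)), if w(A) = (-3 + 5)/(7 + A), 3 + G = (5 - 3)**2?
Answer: -128/179 ≈ -0.71508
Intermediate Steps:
G = 1 (G = -3 + (5 - 3)**2 = -3 + 2**2 = -3 + 4 = 1)
w(A) = 2/(7 + A)
m(r, W) = 179/(74 + r)
1/m(-202, w(G)) = 1/(179/(74 - 202)) = 1/(179/(-128)) = 1/(179*(-1/128)) = 1/(-179/128) = -128/179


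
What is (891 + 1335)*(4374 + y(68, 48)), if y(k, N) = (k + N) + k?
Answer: 10146108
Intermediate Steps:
y(k, N) = N + 2*k (y(k, N) = (N + k) + k = N + 2*k)
(891 + 1335)*(4374 + y(68, 48)) = (891 + 1335)*(4374 + (48 + 2*68)) = 2226*(4374 + (48 + 136)) = 2226*(4374 + 184) = 2226*4558 = 10146108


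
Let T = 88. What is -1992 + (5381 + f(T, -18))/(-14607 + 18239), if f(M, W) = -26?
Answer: -7229589/3632 ≈ -1990.5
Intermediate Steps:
-1992 + (5381 + f(T, -18))/(-14607 + 18239) = -1992 + (5381 - 26)/(-14607 + 18239) = -1992 + 5355/3632 = -7229589/3632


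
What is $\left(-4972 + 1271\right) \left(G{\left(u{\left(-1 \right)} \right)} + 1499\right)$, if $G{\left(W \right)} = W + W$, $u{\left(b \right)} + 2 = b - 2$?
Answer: $-5510789$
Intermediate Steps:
$u{\left(b \right)} = -4 + b$ ($u{\left(b \right)} = -2 + \left(b - 2\right) = -2 + \left(-2 + b\right) = -4 + b$)
$G{\left(W \right)} = 2 W$
$\left(-4972 + 1271\right) \left(G{\left(u{\left(-1 \right)} \right)} + 1499\right) = \left(-4972 + 1271\right) \left(2 \left(-4 - 1\right) + 1499\right) = - 3701 \left(2 \left(-5\right) + 1499\right) = - 3701 \left(-10 + 1499\right) = \left(-3701\right) 1489 = -5510789$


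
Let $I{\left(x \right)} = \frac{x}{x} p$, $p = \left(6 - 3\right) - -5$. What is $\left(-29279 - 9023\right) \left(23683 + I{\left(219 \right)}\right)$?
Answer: $-907412682$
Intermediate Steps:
$p = 8$ ($p = 3 + 5 = 8$)
$I{\left(x \right)} = 8$ ($I{\left(x \right)} = \frac{x}{x} 8 = 1 \cdot 8 = 8$)
$\left(-29279 - 9023\right) \left(23683 + I{\left(219 \right)}\right) = \left(-29279 - 9023\right) \left(23683 + 8\right) = \left(-38302\right) 23691 = -907412682$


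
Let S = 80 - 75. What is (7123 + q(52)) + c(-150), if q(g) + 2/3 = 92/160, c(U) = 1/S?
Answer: 854773/120 ≈ 7123.1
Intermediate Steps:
S = 5
c(U) = ⅕ (c(U) = 1/5 = ⅕)
q(g) = -11/120 (q(g) = -⅔ + 92/160 = -⅔ + 92*(1/160) = -⅔ + 23/40 = -11/120)
(7123 + q(52)) + c(-150) = (7123 - 11/120) + ⅕ = 854749/120 + ⅕ = 854773/120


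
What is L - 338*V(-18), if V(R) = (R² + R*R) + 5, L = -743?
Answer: -221457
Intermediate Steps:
V(R) = 5 + 2*R² (V(R) = (R² + R²) + 5 = 2*R² + 5 = 5 + 2*R²)
L - 338*V(-18) = -743 - 338*(5 + 2*(-18)²) = -743 - 338*(5 + 2*324) = -743 - 338*(5 + 648) = -743 - 338*653 = -743 - 220714 = -221457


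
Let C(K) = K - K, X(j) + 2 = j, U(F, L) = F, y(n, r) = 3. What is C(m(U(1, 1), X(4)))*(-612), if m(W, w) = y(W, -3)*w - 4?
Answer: 0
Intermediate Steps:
X(j) = -2 + j
m(W, w) = -4 + 3*w (m(W, w) = 3*w - 4 = -4 + 3*w)
C(K) = 0
C(m(U(1, 1), X(4)))*(-612) = 0*(-612) = 0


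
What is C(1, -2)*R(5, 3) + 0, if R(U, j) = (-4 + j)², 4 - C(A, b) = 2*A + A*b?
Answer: 4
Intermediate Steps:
C(A, b) = 4 - 2*A - A*b (C(A, b) = 4 - (2*A + A*b) = 4 + (-2*A - A*b) = 4 - 2*A - A*b)
C(1, -2)*R(5, 3) + 0 = (4 - 2*1 - 1*1*(-2))*(-4 + 3)² + 0 = (4 - 2 + 2)*(-1)² + 0 = 4*1 + 0 = 4 + 0 = 4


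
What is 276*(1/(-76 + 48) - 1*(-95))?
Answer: 183471/7 ≈ 26210.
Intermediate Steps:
276*(1/(-76 + 48) - 1*(-95)) = 276*(1/(-28) + 95) = 276*(-1/28 + 95) = 276*(2659/28) = 183471/7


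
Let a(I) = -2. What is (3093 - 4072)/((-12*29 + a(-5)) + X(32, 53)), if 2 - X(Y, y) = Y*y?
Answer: 979/2044 ≈ 0.47896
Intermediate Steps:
X(Y, y) = 2 - Y*y
(3093 - 4072)/((-12*29 + a(-5)) + X(32, 53)) = (3093 - 4072)/((-12*29 - 2) + (2 - 1*32*53)) = -979/((-348 - 2) + (2 - 1696)) = -979/(-350 - 1694) = -979/(-2044) = -979*(-1/2044) = 979/2044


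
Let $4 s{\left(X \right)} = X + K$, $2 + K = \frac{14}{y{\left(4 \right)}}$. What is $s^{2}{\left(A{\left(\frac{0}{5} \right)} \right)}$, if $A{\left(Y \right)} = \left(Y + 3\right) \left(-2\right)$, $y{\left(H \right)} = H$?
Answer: $\frac{81}{64} \approx 1.2656$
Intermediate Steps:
$K = \frac{3}{2}$ ($K = -2 + \frac{14}{4} = -2 + 14 \cdot \frac{1}{4} = -2 + \frac{7}{2} = \frac{3}{2} \approx 1.5$)
$A{\left(Y \right)} = -6 - 2 Y$ ($A{\left(Y \right)} = \left(3 + Y\right) \left(-2\right) = -6 - 2 Y$)
$s{\left(X \right)} = \frac{3}{8} + \frac{X}{4}$ ($s{\left(X \right)} = \frac{X + \frac{3}{2}}{4} = \frac{\frac{3}{2} + X}{4} = \frac{3}{8} + \frac{X}{4}$)
$s^{2}{\left(A{\left(\frac{0}{5} \right)} \right)} = \left(\frac{3}{8} + \frac{-6 - 2 \cdot \frac{0}{5}}{4}\right)^{2} = \left(\frac{3}{8} + \frac{-6 - 2 \cdot 0 \cdot \frac{1}{5}}{4}\right)^{2} = \left(\frac{3}{8} + \frac{-6 - 0}{4}\right)^{2} = \left(\frac{3}{8} + \frac{-6 + 0}{4}\right)^{2} = \left(\frac{3}{8} + \frac{1}{4} \left(-6\right)\right)^{2} = \left(\frac{3}{8} - \frac{3}{2}\right)^{2} = \left(- \frac{9}{8}\right)^{2} = \frac{81}{64}$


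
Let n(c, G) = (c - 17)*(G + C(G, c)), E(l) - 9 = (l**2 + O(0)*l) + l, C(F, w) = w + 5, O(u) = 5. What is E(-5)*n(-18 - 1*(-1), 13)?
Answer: -136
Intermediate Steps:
C(F, w) = 5 + w
E(l) = 9 + l**2 + 6*l (E(l) = 9 + ((l**2 + 5*l) + l) = 9 + (l**2 + 6*l) = 9 + l**2 + 6*l)
n(c, G) = (-17 + c)*(5 + G + c) (n(c, G) = (c - 17)*(G + (5 + c)) = (-17 + c)*(5 + G + c))
E(-5)*n(-18 - 1*(-1), 13) = (9 + (-5)**2 + 6*(-5))*(-85 + (-18 - 1*(-1))**2 - 17*13 - 12*(-18 - 1*(-1)) + 13*(-18 - 1*(-1))) = (9 + 25 - 30)*(-85 + (-18 + 1)**2 - 221 - 12*(-18 + 1) + 13*(-18 + 1)) = 4*(-85 + (-17)**2 - 221 - 12*(-17) + 13*(-17)) = 4*(-85 + 289 - 221 + 204 - 221) = 4*(-34) = -136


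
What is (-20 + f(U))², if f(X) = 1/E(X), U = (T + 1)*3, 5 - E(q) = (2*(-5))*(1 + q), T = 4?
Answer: 10883401/27225 ≈ 399.76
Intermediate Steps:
E(q) = 15 + 10*q (E(q) = 5 - 2*(-5)*(1 + q) = 5 - (-10)*(1 + q) = 5 - (-10 - 10*q) = 5 + (10 + 10*q) = 15 + 10*q)
U = 15 (U = (4 + 1)*3 = 5*3 = 15)
f(X) = 1/(15 + 10*X)
(-20 + f(U))² = (-20 + 1/(5*(3 + 2*15)))² = (-20 + 1/(5*(3 + 30)))² = (-20 + (⅕)/33)² = (-20 + (⅕)*(1/33))² = (-20 + 1/165)² = (-3299/165)² = 10883401/27225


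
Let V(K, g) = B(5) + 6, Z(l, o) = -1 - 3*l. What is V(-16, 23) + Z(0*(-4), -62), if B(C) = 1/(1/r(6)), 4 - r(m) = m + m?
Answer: -3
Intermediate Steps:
r(m) = 4 - 2*m (r(m) = 4 - (m + m) = 4 - 2*m)
B(C) = -8 (B(C) = 1/(1/(4 - 2*6)) = 1/(1/(4 - 12)) = 1/(1/(-8)) = 1/(-1/8) = -8)
V(K, g) = -2 (V(K, g) = -8 + 6 = -2)
V(-16, 23) + Z(0*(-4), -62) = -2 + (-1 - 0*(-4)) = -2 + (-1 - 3*0) = -2 + (-1 + 0) = -2 - 1 = -3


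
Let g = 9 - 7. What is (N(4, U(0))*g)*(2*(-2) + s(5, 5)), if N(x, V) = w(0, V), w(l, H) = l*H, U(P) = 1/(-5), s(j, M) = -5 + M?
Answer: 0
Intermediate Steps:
U(P) = -⅕
w(l, H) = H*l
N(x, V) = 0 (N(x, V) = V*0 = 0)
g = 2
(N(4, U(0))*g)*(2*(-2) + s(5, 5)) = (0*2)*(2*(-2) + (-5 + 5)) = 0*(-4 + 0) = 0*(-4) = 0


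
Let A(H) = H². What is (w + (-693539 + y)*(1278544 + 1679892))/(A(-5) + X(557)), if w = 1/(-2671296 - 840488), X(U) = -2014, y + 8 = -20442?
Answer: 145449194089098587/136959576 ≈ 1.0620e+9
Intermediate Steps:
y = -20450 (y = -8 - 20442 = -20450)
w = -1/3511784 (w = 1/(-3511784) = -1/3511784 ≈ -2.8476e-7)
(w + (-693539 + y)*(1278544 + 1679892))/(A(-5) + X(557)) = (-1/3511784 + (-693539 - 20450)*(1278544 + 1679892))/((-5)² - 2014) = (-1/3511784 - 713989*2958436)/(25 - 2014) = (-1/3511784 - 2112290761204)/(-1989) = -7417908898544027937/3511784*(-1/1989) = 145449194089098587/136959576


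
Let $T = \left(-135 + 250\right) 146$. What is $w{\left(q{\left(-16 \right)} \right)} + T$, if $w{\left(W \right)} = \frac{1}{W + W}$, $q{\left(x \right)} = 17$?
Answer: $\frac{570861}{34} \approx 16790.0$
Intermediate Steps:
$w{\left(W \right)} = \frac{1}{2 W}$
$T = 16790$ ($T = 115 \cdot 146 = 16790$)
$w{\left(q{\left(-16 \right)} \right)} + T = \frac{1}{2 \cdot 17} + 16790 = \frac{1}{2} \cdot \frac{1}{17} + 16790 = \frac{1}{34} + 16790 = \frac{570861}{34}$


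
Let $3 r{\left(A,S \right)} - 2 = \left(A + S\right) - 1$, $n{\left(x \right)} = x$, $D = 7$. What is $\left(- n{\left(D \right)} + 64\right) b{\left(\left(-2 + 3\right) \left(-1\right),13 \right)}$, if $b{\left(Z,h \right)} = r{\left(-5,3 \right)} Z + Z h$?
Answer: $-722$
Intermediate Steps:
$r{\left(A,S \right)} = \frac{1}{3} + \frac{A}{3} + \frac{S}{3}$ ($r{\left(A,S \right)} = \frac{2}{3} + \frac{\left(A + S\right) - 1}{3} = \frac{2}{3} + \frac{-1 + A + S}{3} = \frac{2}{3} + \left(- \frac{1}{3} + \frac{A}{3} + \frac{S}{3}\right) = \frac{1}{3} + \frac{A}{3} + \frac{S}{3}$)
$b{\left(Z,h \right)} = - \frac{Z}{3} + Z h$ ($b{\left(Z,h \right)} = \left(\frac{1}{3} + \frac{1}{3} \left(-5\right) + \frac{1}{3} \cdot 3\right) Z + Z h = \left(\frac{1}{3} - \frac{5}{3} + 1\right) Z + Z h = - \frac{Z}{3} + Z h$)
$\left(- n{\left(D \right)} + 64\right) b{\left(\left(-2 + 3\right) \left(-1\right),13 \right)} = \left(\left(-1\right) 7 + 64\right) \left(-2 + 3\right) \left(-1\right) \left(- \frac{1}{3} + 13\right) = \left(-7 + 64\right) 1 \left(-1\right) \frac{38}{3} = 57 \left(\left(-1\right) \frac{38}{3}\right) = 57 \left(- \frac{38}{3}\right) = -722$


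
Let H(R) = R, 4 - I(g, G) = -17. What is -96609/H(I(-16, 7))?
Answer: -32203/7 ≈ -4600.4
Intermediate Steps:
I(g, G) = 21 (I(g, G) = 4 - 1*(-17) = 4 + 17 = 21)
-96609/H(I(-16, 7)) = -96609/21 = -96609*1/21 = -32203/7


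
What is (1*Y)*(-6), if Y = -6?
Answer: 36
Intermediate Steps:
(1*Y)*(-6) = (1*(-6))*(-6) = -6*(-6) = 36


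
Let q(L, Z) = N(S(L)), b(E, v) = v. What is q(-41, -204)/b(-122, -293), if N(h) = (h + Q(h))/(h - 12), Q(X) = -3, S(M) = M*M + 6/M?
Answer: -68792/20047939 ≈ -0.0034314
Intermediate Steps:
S(M) = M² + 6/M
N(h) = (-3 + h)/(-12 + h) (N(h) = (h - 3)/(h - 12) = (-3 + h)/(-12 + h))
q(L, Z) = (-3 + (6 + L³)/L)/(-12 + (6 + L³)/L)
q(-41, -204)/b(-122, -293) = ((-6 - 1*(-41)³ + 3*(-41))/(-6 - 1*(-41)³ + 12*(-41)))/(-293) = ((-6 - 1*(-68921) - 123)/(-6 - 1*(-68921) - 492))*(-1/293) = ((-6 + 68921 - 123)/(-6 + 68921 - 492))*(-1/293) = (68792/68423)*(-1/293) = -68792/20047939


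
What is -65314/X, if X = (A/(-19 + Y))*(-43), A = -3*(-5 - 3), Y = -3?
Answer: -359227/258 ≈ -1392.4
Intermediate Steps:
A = 24 (A = -3*(-8) = 24)
X = 516/11 (X = (24/(-19 - 3))*(-43) = (24/(-22))*(-43) = -1/22*24*(-43) = -12/11*(-43) = 516/11 ≈ 46.909)
-65314/X = -65314/516/11 = -65314*11/516 = -359227/258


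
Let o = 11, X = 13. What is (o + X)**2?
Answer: 576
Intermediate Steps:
(o + X)**2 = (11 + 13)**2 = 24**2 = 576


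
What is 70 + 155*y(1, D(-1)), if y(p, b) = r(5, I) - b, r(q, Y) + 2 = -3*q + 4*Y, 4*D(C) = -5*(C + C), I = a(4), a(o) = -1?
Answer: -7145/2 ≈ -3572.5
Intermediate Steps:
I = -1
D(C) = -5*C/2 (D(C) = (-5*(C + C))/4 = (-10*C)/4 = -5*C/2)
r(q, Y) = -2 - 3*q + 4*Y (r(q, Y) = -2 + (-3*q + 4*Y) = -2 - 3*q + 4*Y)
y(p, b) = -21 - b (y(p, b) = (-2 - 3*5 + 4*(-1)) - b = (-2 - 15 - 4) - b = -21 - b)
70 + 155*y(1, D(-1)) = 70 + 155*(-21 - (-5)*(-1)/2) = 70 + 155*(-21 - 1*5/2) = 70 + 155*(-21 - 5/2) = 70 + 155*(-47/2) = 70 - 7285/2 = -7145/2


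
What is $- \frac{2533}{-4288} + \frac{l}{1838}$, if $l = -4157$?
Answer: $- \frac{6584781}{3940672} \approx -1.671$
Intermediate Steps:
$- \frac{2533}{-4288} + \frac{l}{1838} = - \frac{2533}{-4288} - \frac{4157}{1838} = \left(-2533\right) \left(- \frac{1}{4288}\right) - \frac{4157}{1838} = \frac{2533}{4288} - \frac{4157}{1838} = - \frac{6584781}{3940672}$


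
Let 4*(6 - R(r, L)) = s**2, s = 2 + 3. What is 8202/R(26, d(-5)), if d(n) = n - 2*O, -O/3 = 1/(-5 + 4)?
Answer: -32808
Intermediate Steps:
O = 3 (O = -3/(-5 + 4) = -3/(-1) = -3*(-1) = 3)
d(n) = -6 + n (d(n) = n - 2*3 = n - 6 = -6 + n)
s = 5
R(r, L) = -1/4 (R(r, L) = 6 - 1/4*5**2 = 6 - 1/4*25 = 6 - 25/4 = -1/4)
8202/R(26, d(-5)) = 8202/(-1/4) = 8202*(-4) = -32808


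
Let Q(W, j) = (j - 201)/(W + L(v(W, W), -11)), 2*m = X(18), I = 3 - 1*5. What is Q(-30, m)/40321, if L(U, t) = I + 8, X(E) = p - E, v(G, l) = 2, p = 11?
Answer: 409/1935408 ≈ 0.00021133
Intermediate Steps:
X(E) = 11 - E
I = -2 (I = 3 - 5 = -2)
m = -7/2 (m = (11 - 1*18)/2 = (11 - 18)/2 = (½)*(-7) = -7/2 ≈ -3.5000)
L(U, t) = 6 (L(U, t) = -2 + 8 = 6)
Q(W, j) = (-201 + j)/(6 + W) (Q(W, j) = (j - 201)/(W + 6) = (-201 + j)/(6 + W))
Q(-30, m)/40321 = ((-201 - 7/2)/(6 - 30))/40321 = (-409/2/(-24))*(1/40321) = -1/24*(-409/2)*(1/40321) = (409/48)*(1/40321) = 409/1935408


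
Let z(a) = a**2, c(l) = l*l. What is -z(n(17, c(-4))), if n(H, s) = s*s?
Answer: -65536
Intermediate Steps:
c(l) = l**2
n(H, s) = s**2
-z(n(17, c(-4))) = -(((-4)**2)**2)**2 = -(16**2)**2 = -1*256**2 = -1*65536 = -65536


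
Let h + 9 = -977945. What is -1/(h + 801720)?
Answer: 1/176234 ≈ 5.6743e-6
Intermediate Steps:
h = -977954 (h = -9 - 977945 = -977954)
-1/(h + 801720) = -1/(-977954 + 801720) = -1/(-176234) = -1*(-1/176234) = 1/176234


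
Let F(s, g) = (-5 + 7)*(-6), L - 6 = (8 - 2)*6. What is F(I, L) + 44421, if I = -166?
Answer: 44409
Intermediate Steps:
L = 42 (L = 6 + (8 - 2)*6 = 6 + 6*6 = 6 + 36 = 42)
F(s, g) = -12 (F(s, g) = 2*(-6) = -12)
F(I, L) + 44421 = -12 + 44421 = 44409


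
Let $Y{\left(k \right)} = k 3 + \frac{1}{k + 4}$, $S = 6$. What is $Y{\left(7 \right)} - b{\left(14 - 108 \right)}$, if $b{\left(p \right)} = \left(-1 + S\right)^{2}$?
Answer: $- \frac{43}{11} \approx -3.9091$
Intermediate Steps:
$b{\left(p \right)} = 25$ ($b{\left(p \right)} = \left(-1 + 6\right)^{2} = 5^{2} = 25$)
$Y{\left(k \right)} = \frac{1}{4 + k} + 3 k$ ($Y{\left(k \right)} = 3 k + \frac{1}{4 + k} = \frac{1}{4 + k} + 3 k$)
$Y{\left(7 \right)} - b{\left(14 - 108 \right)} = \frac{1 + 3 \cdot 7^{2} + 12 \cdot 7}{4 + 7} - 25 = \frac{1 + 3 \cdot 49 + 84}{11} - 25 = \frac{1 + 147 + 84}{11} - 25 = \frac{1}{11} \cdot 232 - 25 = \frac{232}{11} - 25 = - \frac{43}{11}$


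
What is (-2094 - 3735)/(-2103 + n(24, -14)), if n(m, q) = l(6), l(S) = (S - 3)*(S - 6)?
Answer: 1943/701 ≈ 2.7718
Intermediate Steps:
l(S) = (-6 + S)*(-3 + S) (l(S) = (-3 + S)*(-6 + S) = (-6 + S)*(-3 + S))
n(m, q) = 0 (n(m, q) = 18 + 6**2 - 9*6 = 18 + 36 - 54 = 0)
(-2094 - 3735)/(-2103 + n(24, -14)) = (-2094 - 3735)/(-2103 + 0) = -5829/(-2103) = -5829*(-1/2103) = 1943/701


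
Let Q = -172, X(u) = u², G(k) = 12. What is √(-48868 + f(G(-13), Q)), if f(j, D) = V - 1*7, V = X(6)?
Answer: I*√48839 ≈ 221.0*I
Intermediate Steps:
V = 36 (V = 6² = 36)
f(j, D) = 29 (f(j, D) = 36 - 1*7 = 36 - 7 = 29)
√(-48868 + f(G(-13), Q)) = √(-48868 + 29) = √(-48839) = I*√48839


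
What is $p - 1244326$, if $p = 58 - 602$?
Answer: $-1244870$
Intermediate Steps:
$p = -544$
$p - 1244326 = -544 - 1244326 = -1244870$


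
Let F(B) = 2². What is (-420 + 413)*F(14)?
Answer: -28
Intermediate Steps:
F(B) = 4
(-420 + 413)*F(14) = (-420 + 413)*4 = -7*4 = -28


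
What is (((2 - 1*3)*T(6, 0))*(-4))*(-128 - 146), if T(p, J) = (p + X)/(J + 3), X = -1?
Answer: -5480/3 ≈ -1826.7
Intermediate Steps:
T(p, J) = (-1 + p)/(3 + J) (T(p, J) = (p - 1)/(J + 3) = (-1 + p)/(3 + J))
(((2 - 1*3)*T(6, 0))*(-4))*(-128 - 146) = (((2 - 1*3)*((-1 + 6)/(3 + 0)))*(-4))*(-128 - 146) = (((2 - 3)*(5/3))*(-4))*(-274) = (-5/3*(-4))*(-274) = (-1*5/3*(-4))*(-274) = -5/3*(-4)*(-274) = (20/3)*(-274) = -5480/3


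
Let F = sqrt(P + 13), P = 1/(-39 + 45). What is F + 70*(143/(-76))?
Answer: -5005/38 + sqrt(474)/6 ≈ -128.08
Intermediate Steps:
P = 1/6 ≈ 0.16667
F = sqrt(474)/6 (F = sqrt(1/6 + 13) = sqrt(79/6) = sqrt(474)/6 ≈ 3.6286)
F + 70*(143/(-76)) = sqrt(474)/6 + 70*(143/(-76)) = sqrt(474)/6 + 70*(143*(-1/76)) = sqrt(474)/6 + 70*(-143/76) = sqrt(474)/6 - 5005/38 = -5005/38 + sqrt(474)/6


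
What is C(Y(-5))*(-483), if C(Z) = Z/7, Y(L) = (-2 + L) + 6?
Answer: 69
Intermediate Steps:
Y(L) = 4 + L
C(Z) = Z/7 (C(Z) = Z*(⅐) = Z/7)
C(Y(-5))*(-483) = ((4 - 5)/7)*(-483) = ((⅐)*(-1))*(-483) = -⅐*(-483) = 69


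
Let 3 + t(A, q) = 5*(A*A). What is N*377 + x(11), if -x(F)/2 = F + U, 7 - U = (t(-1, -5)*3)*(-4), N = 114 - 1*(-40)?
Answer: 57974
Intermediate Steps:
t(A, q) = -3 + 5*A² (t(A, q) = -3 + 5*(A*A) = -3 + 5*A²)
N = 154 (N = 114 + 40 = 154)
U = 31 (U = 7 - (-3 + 5*(-1)²)*3*(-4) = 7 - (-3 + 5*1)*3*(-4) = 7 - (-3 + 5)*3*(-4) = 7 - 2*3*(-4) = 7 - 6*(-4) = 7 - 1*(-24) = 7 + 24 = 31)
x(F) = -62 - 2*F (x(F) = -2*(F + 31) = -2*(31 + F) = -62 - 2*F)
N*377 + x(11) = 154*377 + (-62 - 2*11) = 58058 + (-62 - 22) = 58058 - 84 = 57974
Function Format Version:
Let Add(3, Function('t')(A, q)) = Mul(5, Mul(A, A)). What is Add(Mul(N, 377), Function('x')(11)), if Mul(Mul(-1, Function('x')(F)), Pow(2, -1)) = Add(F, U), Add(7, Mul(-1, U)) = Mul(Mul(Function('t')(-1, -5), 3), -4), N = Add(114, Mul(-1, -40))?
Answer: 57974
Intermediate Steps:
Function('t')(A, q) = Add(-3, Mul(5, Pow(A, 2))) (Function('t')(A, q) = Add(-3, Mul(5, Mul(A, A))) = Add(-3, Mul(5, Pow(A, 2))))
N = 154 (N = Add(114, 40) = 154)
U = 31 (U = Add(7, Mul(-1, Mul(Mul(Add(-3, Mul(5, Pow(-1, 2))), 3), -4))) = Add(7, Mul(-1, Mul(Mul(Add(-3, Mul(5, 1)), 3), -4))) = Add(7, Mul(-1, Mul(Mul(Add(-3, 5), 3), -4))) = Add(7, Mul(-1, Mul(Mul(2, 3), -4))) = Add(7, Mul(-1, Mul(6, -4))) = Add(7, Mul(-1, -24)) = Add(7, 24) = 31)
Function('x')(F) = Add(-62, Mul(-2, F)) (Function('x')(F) = Mul(-2, Add(F, 31)) = Mul(-2, Add(31, F)) = Add(-62, Mul(-2, F)))
Add(Mul(N, 377), Function('x')(11)) = Add(Mul(154, 377), Add(-62, Mul(-2, 11))) = Add(58058, Add(-62, -22)) = Add(58058, -84) = 57974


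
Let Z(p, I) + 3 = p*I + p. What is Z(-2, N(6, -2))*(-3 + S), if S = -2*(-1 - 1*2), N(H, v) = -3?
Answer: 3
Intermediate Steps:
Z(p, I) = -3 + p + I*p (Z(p, I) = -3 + (p*I + p) = -3 + (I*p + p) = -3 + (p + I*p) = -3 + p + I*p)
S = 6 (S = -2*(-1 - 2) = -2*(-3) = 6)
Z(-2, N(6, -2))*(-3 + S) = (-3 - 2 - 3*(-2))*(-3 + 6) = (-3 - 2 + 6)*3 = 1*3 = 3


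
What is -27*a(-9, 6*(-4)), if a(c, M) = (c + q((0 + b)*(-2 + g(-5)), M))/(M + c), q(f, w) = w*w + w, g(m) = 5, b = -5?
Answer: 4887/11 ≈ 444.27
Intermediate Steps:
q(f, w) = w + w**2 (q(f, w) = w**2 + w = w + w**2)
a(c, M) = (c + M*(1 + M))/(M + c)
-27*a(-9, 6*(-4)) = -27*(-9 + (6*(-4))*(1 + 6*(-4)))/(6*(-4) - 9) = -27*(-9 - 24*(1 - 24))/(-24 - 9) = -27*(-9 - 24*(-23))/(-33) = -(-9)*(-9 + 552)/11 = -(-9)*543/11 = -27*(-181/11) = 4887/11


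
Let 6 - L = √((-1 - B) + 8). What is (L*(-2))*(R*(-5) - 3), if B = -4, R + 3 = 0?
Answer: -144 + 24*√11 ≈ -64.401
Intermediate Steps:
R = -3 (R = -3 + 0 = -3)
L = 6 - √11 (L = 6 - √((-1 - 1*(-4)) + 8) = 6 - √((-1 + 4) + 8) = 6 - √(3 + 8) = 6 - √11 ≈ 2.6834)
(L*(-2))*(R*(-5) - 3) = ((6 - √11)*(-2))*(-3*(-5) - 3) = (-12 + 2*√11)*(15 - 3) = (-12 + 2*√11)*12 = -144 + 24*√11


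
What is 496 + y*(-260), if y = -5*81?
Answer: 105796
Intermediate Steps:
y = -405
496 + y*(-260) = 496 - 405*(-260) = 496 + 105300 = 105796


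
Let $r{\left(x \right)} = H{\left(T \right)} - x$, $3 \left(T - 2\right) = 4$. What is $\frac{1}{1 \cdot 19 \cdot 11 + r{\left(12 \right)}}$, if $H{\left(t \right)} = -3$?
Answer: $\frac{1}{194} \approx 0.0051546$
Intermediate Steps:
$T = \frac{10}{3}$ ($T = 2 + \frac{1}{3} \cdot 4 = 2 + \frac{4}{3} = \frac{10}{3} \approx 3.3333$)
$r{\left(x \right)} = -3 - x$
$\frac{1}{1 \cdot 19 \cdot 11 + r{\left(12 \right)}} = \frac{1}{1 \cdot 19 \cdot 11 - 15} = \frac{1}{19 \cdot 11 - 15} = \frac{1}{209 - 15} = \frac{1}{194}$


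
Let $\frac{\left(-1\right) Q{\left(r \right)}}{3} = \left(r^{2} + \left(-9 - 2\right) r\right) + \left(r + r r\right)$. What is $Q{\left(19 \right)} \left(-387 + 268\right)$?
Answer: $189924$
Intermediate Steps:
$Q{\left(r \right)} = - 6 r^{2} + 30 r$ ($Q{\left(r \right)} = - 3 \left(\left(r^{2} + \left(-9 - 2\right) r\right) + \left(r + r r\right)\right) = - 3 \left(\left(r^{2} - 11 r\right) + \left(r + r^{2}\right)\right) = - 3 \left(- 10 r + 2 r^{2}\right) = - 6 r^{2} + 30 r$)
$Q{\left(19 \right)} \left(-387 + 268\right) = 6 \cdot 19 \left(5 - 19\right) \left(-387 + 268\right) = 6 \cdot 19 \left(5 - 19\right) \left(-119\right) = 6 \cdot 19 \left(-14\right) \left(-119\right) = \left(-1596\right) \left(-119\right) = 189924$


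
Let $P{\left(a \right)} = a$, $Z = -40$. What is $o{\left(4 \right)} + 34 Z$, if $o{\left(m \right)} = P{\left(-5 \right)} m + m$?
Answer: $-1376$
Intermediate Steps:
$o{\left(m \right)} = - 4 m$ ($o{\left(m \right)} = - 5 m + m = - 4 m$)
$o{\left(4 \right)} + 34 Z = \left(-4\right) 4 + 34 \left(-40\right) = -16 - 1360 = -1376$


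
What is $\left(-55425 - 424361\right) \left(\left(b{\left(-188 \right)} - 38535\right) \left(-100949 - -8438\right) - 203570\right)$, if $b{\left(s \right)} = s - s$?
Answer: $-1710296903727590$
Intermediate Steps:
$b{\left(s \right)} = 0$
$\left(-55425 - 424361\right) \left(\left(b{\left(-188 \right)} - 38535\right) \left(-100949 - -8438\right) - 203570\right) = \left(-55425 - 424361\right) \left(\left(0 - 38535\right) \left(-100949 - -8438\right) - 203570\right) = - 479786 \left(- 38535 \left(-100949 + \left(-99188 + 107626\right)\right) - 203570\right) = - 479786 \left(- 38535 \left(-100949 + 8438\right) - 203570\right) = - 479786 \left(\left(-38535\right) \left(-92511\right) - 203570\right) = - 479786 \left(3564911385 - 203570\right) = \left(-479786\right) 3564707815 = -1710296903727590$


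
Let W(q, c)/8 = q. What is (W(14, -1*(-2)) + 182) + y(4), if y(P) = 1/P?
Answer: 1177/4 ≈ 294.25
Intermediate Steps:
W(q, c) = 8*q
y(P) = 1/P
(W(14, -1*(-2)) + 182) + y(4) = (8*14 + 182) + 1/4 = (112 + 182) + ¼ = 294 + ¼ = 1177/4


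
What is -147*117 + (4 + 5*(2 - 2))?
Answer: -17195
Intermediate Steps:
-147*117 + (4 + 5*(2 - 2)) = -17199 + (4 + 5*0) = -17199 + (4 + 0) = -17199 + 4 = -17195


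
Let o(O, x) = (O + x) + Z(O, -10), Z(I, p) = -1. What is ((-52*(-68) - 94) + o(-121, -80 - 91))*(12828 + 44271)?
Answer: 179804751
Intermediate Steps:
o(O, x) = -1 + O + x (o(O, x) = (O + x) - 1 = -1 + O + x)
((-52*(-68) - 94) + o(-121, -80 - 91))*(12828 + 44271) = ((-52*(-68) - 94) + (-1 - 121 + (-80 - 91)))*(12828 + 44271) = ((3536 - 94) + (-1 - 121 - 171))*57099 = (3442 - 293)*57099 = 3149*57099 = 179804751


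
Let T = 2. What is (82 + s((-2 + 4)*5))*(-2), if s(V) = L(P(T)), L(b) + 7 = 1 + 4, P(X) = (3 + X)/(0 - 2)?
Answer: -160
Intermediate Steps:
P(X) = -3/2 - X/2 (P(X) = (3 + X)/(-2) = (3 + X)*(-½) = -3/2 - X/2)
L(b) = -2 (L(b) = -7 + (1 + 4) = -7 + 5 = -2)
s(V) = -2
(82 + s((-2 + 4)*5))*(-2) = (82 - 2)*(-2) = 80*(-2) = -160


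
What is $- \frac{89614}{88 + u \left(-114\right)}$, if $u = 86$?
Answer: $\frac{6401}{694} \approx 9.2233$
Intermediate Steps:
$- \frac{89614}{88 + u \left(-114\right)} = - \frac{89614}{88 + 86 \left(-114\right)} = - \frac{89614}{88 - 9804} = - \frac{89614}{-9716} = \left(-89614\right) \left(- \frac{1}{9716}\right) = \frac{6401}{694}$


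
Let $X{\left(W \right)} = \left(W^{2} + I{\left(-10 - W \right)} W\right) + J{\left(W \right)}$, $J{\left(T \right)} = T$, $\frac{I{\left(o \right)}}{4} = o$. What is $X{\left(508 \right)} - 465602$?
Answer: $-1259606$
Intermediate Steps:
$I{\left(o \right)} = 4 o$
$X{\left(W \right)} = W + W^{2} + W \left(-40 - 4 W\right)$ ($X{\left(W \right)} = \left(W^{2} + 4 \left(-10 - W\right) W\right) + W = \left(W^{2} + \left(-40 - 4 W\right) W\right) + W = \left(W^{2} + W \left(-40 - 4 W\right)\right) + W = W + W^{2} + W \left(-40 - 4 W\right)$)
$X{\left(508 \right)} - 465602 = 3 \cdot 508 \left(-13 - 508\right) - 465602 = 3 \cdot 508 \left(-521\right) - 465602 = -794004 - 465602 = -1259606$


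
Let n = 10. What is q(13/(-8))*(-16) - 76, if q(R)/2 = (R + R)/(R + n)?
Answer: -4260/67 ≈ -63.582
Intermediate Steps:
q(R) = 4*R/(10 + R) (q(R) = 2*((R + R)/(R + 10)) = 2*((2*R)/(10 + R)) = 2*(2*R/(10 + R)) = 4*R/(10 + R))
q(13/(-8))*(-16) - 76 = (4*(13/(-8))/(10 + 13/(-8)))*(-16) - 76 = (4*(13*(-⅛))/(10 + 13*(-⅛)))*(-16) - 76 = (4*(-13/8)/(10 - 13/8))*(-16) - 76 = (4*(-13/8)/(67/8))*(-16) - 76 = (4*(-13/8)*(8/67))*(-16) - 76 = -52/67*(-16) - 76 = 832/67 - 76 = -4260/67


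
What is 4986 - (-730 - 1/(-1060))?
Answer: 6058959/1060 ≈ 5716.0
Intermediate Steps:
4986 - (-730 - 1/(-1060)) = 4986 - (-730 - 1*(-1/1060)) = 4986 - (-730 + 1/1060) = 4986 - 1*(-773799/1060) = 4986 + 773799/1060 = 6058959/1060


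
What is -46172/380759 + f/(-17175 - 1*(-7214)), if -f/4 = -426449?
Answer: -649957098456/3792740399 ≈ -171.37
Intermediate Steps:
f = 1705796 (f = -4*(-426449) = 1705796)
-46172/380759 + f/(-17175 - 1*(-7214)) = -46172/380759 + 1705796/(-17175 - 1*(-7214)) = -46172*1/380759 + 1705796/(-17175 + 7214) = -46172/380759 + 1705796/(-9961) = -46172/380759 + 1705796*(-1/9961) = -46172/380759 - 1705796/9961 = -649957098456/3792740399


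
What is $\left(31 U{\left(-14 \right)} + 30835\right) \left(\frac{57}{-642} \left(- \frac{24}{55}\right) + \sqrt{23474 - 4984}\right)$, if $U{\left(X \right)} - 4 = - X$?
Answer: $\frac{7157604}{5885} + 1349899 \sqrt{10} \approx 4.27 \cdot 10^{6}$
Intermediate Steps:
$U{\left(X \right)} = 4 - X$
$\left(31 U{\left(-14 \right)} + 30835\right) \left(\frac{57}{-642} \left(- \frac{24}{55}\right) + \sqrt{23474 - 4984}\right) = \left(31 \left(4 - -14\right) + 30835\right) \left(\frac{57}{-642} \left(- \frac{24}{55}\right) + \sqrt{23474 - 4984}\right) = \left(31 \left(4 + 14\right) + 30835\right) \left(57 \left(- \frac{1}{642}\right) \left(\left(-24\right) \frac{1}{55}\right) + \sqrt{18490}\right) = \left(31 \cdot 18 + 30835\right) \left(\left(- \frac{19}{214}\right) \left(- \frac{24}{55}\right) + 43 \sqrt{10}\right) = \left(558 + 30835\right) \left(\frac{228}{5885} + 43 \sqrt{10}\right) = 31393 \left(\frac{228}{5885} + 43 \sqrt{10}\right) = \frac{7157604}{5885} + 1349899 \sqrt{10}$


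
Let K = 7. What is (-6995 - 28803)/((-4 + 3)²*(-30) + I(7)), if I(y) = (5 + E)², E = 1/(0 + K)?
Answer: 877051/87 ≈ 10081.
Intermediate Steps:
E = ⅐ (E = 1/(0 + 7) = 1/7 = ⅐ ≈ 0.14286)
I(y) = 1296/49 (I(y) = (5 + ⅐)² = (36/7)² = 1296/49)
(-6995 - 28803)/((-4 + 3)²*(-30) + I(7)) = (-6995 - 28803)/((-4 + 3)²*(-30) + 1296/49) = -35798/((-1)²*(-30) + 1296/49) = -35798/(1*(-30) + 1296/49) = -35798/(-30 + 1296/49) = -35798/(-174/49) = -35798*(-49/174) = 877051/87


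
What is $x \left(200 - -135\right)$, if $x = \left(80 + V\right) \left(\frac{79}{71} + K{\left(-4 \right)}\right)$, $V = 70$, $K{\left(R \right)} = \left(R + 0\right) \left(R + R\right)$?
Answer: $\frac{118137750}{71} \approx 1.6639 \cdot 10^{6}$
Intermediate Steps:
$K{\left(R \right)} = 2 R^{2}$ ($K{\left(R \right)} = R 2 R = 2 R^{2}$)
$x = \frac{352650}{71}$ ($x = \left(80 + 70\right) \left(\frac{79}{71} + 2 \left(-4\right)^{2}\right) = 150 \left(79 \cdot \frac{1}{71} + 2 \cdot 16\right) = 150 \left(\frac{79}{71} + 32\right) = 150 \cdot \frac{2351}{71} = \frac{352650}{71} \approx 4966.9$)
$x \left(200 - -135\right) = \frac{352650 \left(200 - -135\right)}{71} = \frac{352650 \left(200 + 135\right)}{71} = \frac{352650}{71} \cdot 335 = \frac{118137750}{71}$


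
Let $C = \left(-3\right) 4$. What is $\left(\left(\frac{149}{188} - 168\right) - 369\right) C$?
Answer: $\frac{302421}{47} \approx 6434.5$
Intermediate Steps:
$C = -12$
$\left(\left(\frac{149}{188} - 168\right) - 369\right) C = \left(\left(\frac{149}{188} - 168\right) - 369\right) \left(-12\right) = \left(- \frac{31435}{188} - 369\right) \left(-12\right) = \left(- \frac{100807}{188}\right) \left(-12\right) = \frac{302421}{47}$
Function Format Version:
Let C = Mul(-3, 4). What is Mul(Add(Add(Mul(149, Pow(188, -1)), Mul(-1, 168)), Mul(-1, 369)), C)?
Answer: Rational(302421, 47) ≈ 6434.5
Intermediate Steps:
C = -12
Mul(Add(Add(Mul(149, Pow(188, -1)), Mul(-1, 168)), Mul(-1, 369)), C) = Mul(Add(Add(Mul(149, Pow(188, -1)), Mul(-1, 168)), Mul(-1, 369)), -12) = Mul(Add(Add(Mul(149, Rational(1, 188)), -168), -369), -12) = Mul(Add(Add(Rational(149, 188), -168), -369), -12) = Mul(Add(Rational(-31435, 188), -369), -12) = Mul(Rational(-100807, 188), -12) = Rational(302421, 47)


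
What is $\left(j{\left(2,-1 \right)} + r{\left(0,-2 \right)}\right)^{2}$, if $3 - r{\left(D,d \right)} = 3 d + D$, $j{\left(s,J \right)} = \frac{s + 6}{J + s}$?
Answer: $289$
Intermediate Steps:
$j{\left(s,J \right)} = \frac{6 + s}{J + s}$
$r{\left(D,d \right)} = 3 - D - 3 d$ ($r{\left(D,d \right)} = 3 - \left(3 d + D\right) = 3 - \left(D + 3 d\right) = 3 - D - 3 d$)
$\left(j{\left(2,-1 \right)} + r{\left(0,-2 \right)}\right)^{2} = \left(\frac{6 + 2}{-1 + 2} - -9\right)^{2} = \left(1^{-1} \cdot 8 + \left(3 + 0 + 6\right)\right)^{2} = \left(1 \cdot 8 + 9\right)^{2} = \left(8 + 9\right)^{2} = 17^{2} = 289$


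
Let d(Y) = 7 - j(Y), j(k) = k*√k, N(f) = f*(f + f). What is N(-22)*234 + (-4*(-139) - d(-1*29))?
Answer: 227061 - 29*I*√29 ≈ 2.2706e+5 - 156.17*I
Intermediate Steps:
N(f) = 2*f² (N(f) = f*(2*f) = 2*f²)
j(k) = k^(3/2)
d(Y) = 7 - Y^(3/2)
N(-22)*234 + (-4*(-139) - d(-1*29)) = (2*(-22)²)*234 + (-4*(-139) - (7 - (-1*29)^(3/2))) = (2*484)*234 + (556 - (7 - (-29)^(3/2))) = 968*234 + (556 - (7 - (-29)*I*√29)) = 226512 + (556 - (7 + 29*I*√29)) = 226512 + (556 + (-7 - 29*I*√29)) = 226512 + (549 - 29*I*√29) = 227061 - 29*I*√29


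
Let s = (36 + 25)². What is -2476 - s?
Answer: -6197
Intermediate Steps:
s = 3721 (s = 61² = 3721)
-2476 - s = -2476 - 1*3721 = -2476 - 3721 = -6197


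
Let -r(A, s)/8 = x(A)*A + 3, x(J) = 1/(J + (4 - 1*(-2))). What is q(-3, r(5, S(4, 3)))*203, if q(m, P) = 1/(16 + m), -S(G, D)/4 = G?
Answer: 203/13 ≈ 15.615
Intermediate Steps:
S(G, D) = -4*G
x(J) = 1/(6 + J) (x(J) = 1/(J + (4 + 2)) = 1/(J + 6) = 1/(6 + J))
r(A, s) = -24 - 8*A/(6 + A) (r(A, s) = -8*(A/(6 + A) + 3) = -8*(3 + A/(6 + A)) = -24 - 8*A/(6 + A))
q(-3, r(5, S(4, 3)))*203 = 203/(16 - 3) = 203/13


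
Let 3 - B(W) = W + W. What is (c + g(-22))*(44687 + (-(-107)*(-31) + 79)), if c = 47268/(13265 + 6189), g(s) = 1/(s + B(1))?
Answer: 20168544563/204267 ≈ 98736.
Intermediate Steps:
B(W) = 3 - 2*W (B(W) = 3 - (W + W) = 3 - 2*W)
g(s) = 1/(1 + s) (g(s) = 1/(s + (3 - 2*1)) = 1/(s + (3 - 2)) = 1/(s + 1) = 1/(1 + s))
c = 23634/9727 (c = 47268/19454 = 47268*(1/19454) = 23634/9727 ≈ 2.4297)
(c + g(-22))*(44687 + (-(-107)*(-31) + 79)) = (23634/9727 + 1/(1 - 22))*(44687 + (-(-107)*(-31) + 79)) = (23634/9727 + 1/(-21))*(44687 + (-107*31 + 79)) = (23634/9727 - 1/21)*(44687 + (-3317 + 79)) = 486587*(44687 - 3238)/204267 = (486587/204267)*41449 = 20168544563/204267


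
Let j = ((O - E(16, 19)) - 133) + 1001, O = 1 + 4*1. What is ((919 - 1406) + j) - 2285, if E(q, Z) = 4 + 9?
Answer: -1912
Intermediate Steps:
O = 5 (O = 1 + 4 = 5)
E(q, Z) = 13
j = 860 (j = ((5 - 1*13) - 133) + 1001 = ((5 - 13) - 133) + 1001 = (-8 - 133) + 1001 = -141 + 1001 = 860)
((919 - 1406) + j) - 2285 = ((919 - 1406) + 860) - 2285 = (-487 + 860) - 2285 = 373 - 2285 = -1912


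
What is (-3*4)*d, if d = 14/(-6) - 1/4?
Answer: 31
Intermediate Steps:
d = -31/12 (d = 14*(-⅙) - 1*¼ = -7/3 - ¼ = -31/12 ≈ -2.5833)
(-3*4)*d = -3*4*(-31/12) = -12*(-31/12) = 31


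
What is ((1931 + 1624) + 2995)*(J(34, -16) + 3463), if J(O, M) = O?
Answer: 22905350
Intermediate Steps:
((1931 + 1624) + 2995)*(J(34, -16) + 3463) = ((1931 + 1624) + 2995)*(34 + 3463) = (3555 + 2995)*3497 = 6550*3497 = 22905350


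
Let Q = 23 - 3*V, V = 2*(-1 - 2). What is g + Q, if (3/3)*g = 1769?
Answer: 1810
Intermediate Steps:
V = -6 (V = 2*(-3) = -6)
g = 1769
Q = 41 (Q = 23 - 3*(-6) = 23 + 18 = 41)
g + Q = 1769 + 41 = 1810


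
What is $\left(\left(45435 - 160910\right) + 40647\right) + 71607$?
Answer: $-3221$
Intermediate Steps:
$\left(\left(45435 - 160910\right) + 40647\right) + 71607 = \left(-115475 + 40647\right) + 71607 = -74828 + 71607 = -3221$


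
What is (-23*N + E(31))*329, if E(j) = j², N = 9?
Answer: 248066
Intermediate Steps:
(-23*N + E(31))*329 = (-23*9 + 31²)*329 = (-207 + 961)*329 = 754*329 = 248066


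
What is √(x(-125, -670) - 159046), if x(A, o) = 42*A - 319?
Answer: I*√164615 ≈ 405.73*I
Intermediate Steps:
x(A, o) = -319 + 42*A
√(x(-125, -670) - 159046) = √((-319 + 42*(-125)) - 159046) = √((-319 - 5250) - 159046) = √(-5569 - 159046) = √(-164615) = I*√164615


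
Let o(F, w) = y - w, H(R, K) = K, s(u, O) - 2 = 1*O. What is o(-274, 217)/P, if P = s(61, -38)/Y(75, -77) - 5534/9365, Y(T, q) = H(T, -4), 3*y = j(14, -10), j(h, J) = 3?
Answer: -2022840/78751 ≈ -25.687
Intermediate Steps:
y = 1 (y = (⅓)*3 = 1)
s(u, O) = 2 + O (s(u, O) = 2 + 1*O = 2 + O)
Y(T, q) = -4
o(F, w) = 1 - w
P = 78751/9365 (P = (2 - 38)/(-4) - 5534/9365 = -36*(-¼) - 5534*1/9365 = 9 - 5534/9365 = 78751/9365 ≈ 8.4091)
o(-274, 217)/P = (1 - 1*217)/(78751/9365) = (1 - 217)*(9365/78751) = -216*9365/78751 = -2022840/78751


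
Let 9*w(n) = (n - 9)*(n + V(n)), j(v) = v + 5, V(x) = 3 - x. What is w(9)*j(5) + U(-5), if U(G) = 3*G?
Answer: -15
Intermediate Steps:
j(v) = 5 + v
w(n) = -3 + n/3 (w(n) = ((n - 9)*(n + (3 - n)))/9 = ((-9 + n)*3)/9 = (-27 + 3*n)/9 = -3 + n/3)
w(9)*j(5) + U(-5) = (-3 + (1/3)*9)*(5 + 5) + 3*(-5) = (-3 + 3)*10 - 15 = 0*10 - 15 = 0 - 15 = -15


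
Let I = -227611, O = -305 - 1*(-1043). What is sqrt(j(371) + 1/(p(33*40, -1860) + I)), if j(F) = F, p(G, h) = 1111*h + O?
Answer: sqrt(1951228586044486)/2293333 ≈ 19.261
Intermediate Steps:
O = 738 (O = -305 + 1043 = 738)
p(G, h) = 738 + 1111*h (p(G, h) = 1111*h + 738 = 738 + 1111*h)
sqrt(j(371) + 1/(p(33*40, -1860) + I)) = sqrt(371 + 1/((738 + 1111*(-1860)) - 227611)) = sqrt(371 + 1/((738 - 2066460) - 227611)) = sqrt(371 + 1/(-2065722 - 227611)) = sqrt(371 + 1/(-2293333)) = sqrt(371 - 1/2293333) = sqrt(850826542/2293333) = sqrt(1951228586044486)/2293333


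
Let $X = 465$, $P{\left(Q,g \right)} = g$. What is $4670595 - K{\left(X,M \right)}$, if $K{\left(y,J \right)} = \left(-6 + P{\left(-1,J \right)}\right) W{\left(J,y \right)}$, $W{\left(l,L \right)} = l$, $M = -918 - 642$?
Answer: $2227635$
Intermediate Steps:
$M = -1560$ ($M = -918 - 642 = -1560$)
$K{\left(y,J \right)} = J \left(-6 + J\right)$ ($K{\left(y,J \right)} = \left(-6 + J\right) J = J \left(-6 + J\right)$)
$4670595 - K{\left(X,M \right)} = 4670595 - - 1560 \left(-6 - 1560\right) = 4670595 - \left(-1560\right) \left(-1566\right) = 4670595 - 2442960 = 2227635$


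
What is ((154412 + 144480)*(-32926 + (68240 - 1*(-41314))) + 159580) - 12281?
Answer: 22903643475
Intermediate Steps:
((154412 + 144480)*(-32926 + (68240 - 1*(-41314))) + 159580) - 12281 = (298892*(-32926 + (68240 + 41314)) + 159580) - 12281 = (298892*(-32926 + 109554) + 159580) - 12281 = (298892*76628 + 159580) - 12281 = (22903496176 + 159580) - 12281 = 22903655756 - 12281 = 22903643475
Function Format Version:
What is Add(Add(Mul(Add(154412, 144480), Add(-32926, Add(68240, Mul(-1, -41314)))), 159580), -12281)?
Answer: 22903643475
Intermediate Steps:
Add(Add(Mul(Add(154412, 144480), Add(-32926, Add(68240, Mul(-1, -41314)))), 159580), -12281) = Add(Add(Mul(298892, Add(-32926, Add(68240, 41314))), 159580), -12281) = Add(Add(Mul(298892, Add(-32926, 109554)), 159580), -12281) = Add(Add(Mul(298892, 76628), 159580), -12281) = Add(Add(22903496176, 159580), -12281) = Add(22903655756, -12281) = 22903643475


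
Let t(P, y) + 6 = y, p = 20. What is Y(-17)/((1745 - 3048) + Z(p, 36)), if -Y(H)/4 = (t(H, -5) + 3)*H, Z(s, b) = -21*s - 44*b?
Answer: 544/3307 ≈ 0.16450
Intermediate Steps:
t(P, y) = -6 + y
Z(s, b) = -44*b - 21*s
Y(H) = 32*H (Y(H) = -4*((-6 - 5) + 3)*H = -4*(-11 + 3)*H = -(-32)*H = 32*H)
Y(-17)/((1745 - 3048) + Z(p, 36)) = (32*(-17))/((1745 - 3048) + (-44*36 - 21*20)) = -544/(-1303 + (-1584 - 420)) = -544/(-1303 - 2004) = -544/(-3307) = -544*(-1/3307) = 544/3307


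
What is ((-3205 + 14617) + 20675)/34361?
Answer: 32087/34361 ≈ 0.93382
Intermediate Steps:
((-3205 + 14617) + 20675)/34361 = (11412 + 20675)*(1/34361) = 32087*(1/34361) = 32087/34361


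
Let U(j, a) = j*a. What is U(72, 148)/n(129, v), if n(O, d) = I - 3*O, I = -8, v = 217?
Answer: -10656/395 ≈ -26.977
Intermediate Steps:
n(O, d) = -8 - 3*O
U(j, a) = a*j
U(72, 148)/n(129, v) = (148*72)/(-8 - 3*129) = 10656/(-8 - 387) = 10656/(-395) = 10656*(-1/395) = -10656/395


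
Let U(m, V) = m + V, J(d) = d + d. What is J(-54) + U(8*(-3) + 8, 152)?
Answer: 28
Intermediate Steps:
J(d) = 2*d
U(m, V) = V + m
J(-54) + U(8*(-3) + 8, 152) = 2*(-54) + (152 + (8*(-3) + 8)) = -108 + (152 + (-24 + 8)) = -108 + (152 - 16) = -108 + 136 = 28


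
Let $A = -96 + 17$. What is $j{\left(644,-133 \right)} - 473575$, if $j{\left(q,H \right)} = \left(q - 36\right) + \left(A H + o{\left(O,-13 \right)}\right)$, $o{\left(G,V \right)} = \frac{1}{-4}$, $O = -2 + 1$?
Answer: $- \frac{1849841}{4} \approx -4.6246 \cdot 10^{5}$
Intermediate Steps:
$A = -79$
$O = -1$
$o{\left(G,V \right)} = - \frac{1}{4}$
$j{\left(q,H \right)} = - \frac{145}{4} + q - 79 H$ ($j{\left(q,H \right)} = \left(q - 36\right) - \left(\frac{1}{4} + 79 H\right) = \left(-36 + q\right) - \left(\frac{1}{4} + 79 H\right) = - \frac{145}{4} + q - 79 H$)
$j{\left(644,-133 \right)} - 473575 = \left(- \frac{145}{4} + 644 - -10507\right) - 473575 = \left(- \frac{145}{4} + 644 + 10507\right) - 473575 = \frac{44459}{4} - 473575 = - \frac{1849841}{4}$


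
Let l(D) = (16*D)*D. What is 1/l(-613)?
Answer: 1/6012304 ≈ 1.6633e-7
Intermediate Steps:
l(D) = 16*D²
1/l(-613) = 1/(16*(-613)²) = 1/(16*375769) = 1/6012304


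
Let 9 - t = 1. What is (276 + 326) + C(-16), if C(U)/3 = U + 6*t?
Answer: 698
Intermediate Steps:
t = 8 (t = 9 - 1*1 = 9 - 1 = 8)
C(U) = 144 + 3*U (C(U) = 3*(U + 6*8) = 3*(U + 48) = 3*(48 + U) = 144 + 3*U)
(276 + 326) + C(-16) = (276 + 326) + (144 + 3*(-16)) = 602 + (144 - 48) = 602 + 96 = 698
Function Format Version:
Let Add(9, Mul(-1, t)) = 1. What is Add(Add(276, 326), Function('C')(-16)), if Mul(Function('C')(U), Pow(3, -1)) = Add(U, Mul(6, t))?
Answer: 698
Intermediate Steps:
t = 8 (t = Add(9, Mul(-1, 1)) = Add(9, -1) = 8)
Function('C')(U) = Add(144, Mul(3, U)) (Function('C')(U) = Mul(3, Add(U, Mul(6, 8))) = Mul(3, Add(U, 48)) = Mul(3, Add(48, U)) = Add(144, Mul(3, U)))
Add(Add(276, 326), Function('C')(-16)) = Add(Add(276, 326), Add(144, Mul(3, -16))) = Add(602, Add(144, -48)) = Add(602, 96) = 698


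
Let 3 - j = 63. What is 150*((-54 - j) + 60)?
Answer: 9900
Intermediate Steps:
j = -60 (j = 3 - 1*63 = 3 - 63 = -60)
150*((-54 - j) + 60) = 150*((-54 - 1*(-60)) + 60) = 150*((-54 + 60) + 60) = 150*(6 + 60) = 150*66 = 9900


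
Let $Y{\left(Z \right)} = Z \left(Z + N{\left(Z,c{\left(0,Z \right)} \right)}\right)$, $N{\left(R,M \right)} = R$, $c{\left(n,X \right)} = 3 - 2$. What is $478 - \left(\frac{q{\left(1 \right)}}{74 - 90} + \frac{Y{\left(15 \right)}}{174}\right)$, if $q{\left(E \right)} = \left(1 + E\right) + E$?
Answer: $\frac{220679}{464} \approx 475.6$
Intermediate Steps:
$c{\left(n,X \right)} = 1$
$q{\left(E \right)} = 1 + 2 E$
$Y{\left(Z \right)} = 2 Z^{2}$ ($Y{\left(Z \right)} = Z \left(Z + Z\right) = Z 2 Z = 2 Z^{2}$)
$478 - \left(\frac{q{\left(1 \right)}}{74 - 90} + \frac{Y{\left(15 \right)}}{174}\right) = 478 - \left(\frac{1 + 2 \cdot 1}{74 - 90} + \frac{2 \cdot 15^{2}}{174}\right) = 478 - \left(\frac{1 + 2}{-16} + 2 \cdot 225 \cdot \frac{1}{174}\right) = 478 - \left(3 \left(- \frac{1}{16}\right) + 450 \cdot \frac{1}{174}\right) = 478 - \left(- \frac{3}{16} + \frac{75}{29}\right) = 478 - \frac{1113}{464} = \frac{220679}{464}$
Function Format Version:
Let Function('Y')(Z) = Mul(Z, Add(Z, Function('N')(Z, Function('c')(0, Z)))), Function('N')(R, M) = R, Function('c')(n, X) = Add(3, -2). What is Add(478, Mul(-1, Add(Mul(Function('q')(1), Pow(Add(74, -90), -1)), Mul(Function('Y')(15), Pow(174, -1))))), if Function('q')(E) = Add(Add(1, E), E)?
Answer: Rational(220679, 464) ≈ 475.60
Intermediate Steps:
Function('c')(n, X) = 1
Function('q')(E) = Add(1, Mul(2, E))
Function('Y')(Z) = Mul(2, Pow(Z, 2)) (Function('Y')(Z) = Mul(Z, Add(Z, Z)) = Mul(Z, Mul(2, Z)) = Mul(2, Pow(Z, 2)))
Add(478, Mul(-1, Add(Mul(Function('q')(1), Pow(Add(74, -90), -1)), Mul(Function('Y')(15), Pow(174, -1))))) = Add(478, Mul(-1, Add(Mul(Add(1, Mul(2, 1)), Pow(Add(74, -90), -1)), Mul(Mul(2, Pow(15, 2)), Pow(174, -1))))) = Add(478, Mul(-1, Add(Mul(Add(1, 2), Pow(-16, -1)), Mul(Mul(2, 225), Rational(1, 174))))) = Add(478, Mul(-1, Add(Mul(3, Rational(-1, 16)), Mul(450, Rational(1, 174))))) = Add(478, Mul(-1, Add(Rational(-3, 16), Rational(75, 29)))) = Add(478, Mul(-1, Rational(1113, 464))) = Add(478, Rational(-1113, 464)) = Rational(220679, 464)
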